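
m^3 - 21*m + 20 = (m - 4)*(m - 1)*(m + 5)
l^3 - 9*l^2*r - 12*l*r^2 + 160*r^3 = (l - 8*r)*(l - 5*r)*(l + 4*r)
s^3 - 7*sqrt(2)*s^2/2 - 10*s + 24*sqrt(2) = (s - 4*sqrt(2))*(s - 3*sqrt(2)/2)*(s + 2*sqrt(2))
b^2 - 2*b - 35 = (b - 7)*(b + 5)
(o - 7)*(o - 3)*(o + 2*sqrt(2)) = o^3 - 10*o^2 + 2*sqrt(2)*o^2 - 20*sqrt(2)*o + 21*o + 42*sqrt(2)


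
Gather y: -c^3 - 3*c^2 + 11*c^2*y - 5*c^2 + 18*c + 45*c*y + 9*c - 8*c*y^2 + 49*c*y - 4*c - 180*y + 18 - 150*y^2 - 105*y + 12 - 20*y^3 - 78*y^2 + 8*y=-c^3 - 8*c^2 + 23*c - 20*y^3 + y^2*(-8*c - 228) + y*(11*c^2 + 94*c - 277) + 30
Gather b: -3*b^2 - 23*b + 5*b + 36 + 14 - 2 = -3*b^2 - 18*b + 48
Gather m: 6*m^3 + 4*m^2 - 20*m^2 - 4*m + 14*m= 6*m^3 - 16*m^2 + 10*m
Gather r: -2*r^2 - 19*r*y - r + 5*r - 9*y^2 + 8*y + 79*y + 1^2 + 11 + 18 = -2*r^2 + r*(4 - 19*y) - 9*y^2 + 87*y + 30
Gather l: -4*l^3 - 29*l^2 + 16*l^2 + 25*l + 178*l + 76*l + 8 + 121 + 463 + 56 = -4*l^3 - 13*l^2 + 279*l + 648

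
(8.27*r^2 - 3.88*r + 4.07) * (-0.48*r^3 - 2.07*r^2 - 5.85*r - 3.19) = -3.9696*r^5 - 15.2565*r^4 - 42.3015*r^3 - 12.1082*r^2 - 11.4323*r - 12.9833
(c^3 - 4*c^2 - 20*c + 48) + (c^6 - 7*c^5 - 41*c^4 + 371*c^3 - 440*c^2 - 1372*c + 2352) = c^6 - 7*c^5 - 41*c^4 + 372*c^3 - 444*c^2 - 1392*c + 2400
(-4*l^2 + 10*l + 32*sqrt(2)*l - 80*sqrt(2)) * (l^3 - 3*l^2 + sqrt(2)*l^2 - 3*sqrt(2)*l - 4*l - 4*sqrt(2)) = -4*l^5 + 22*l^4 + 28*sqrt(2)*l^4 - 154*sqrt(2)*l^3 + 50*l^3 - 392*l^2 + 98*sqrt(2)*l^2 + 224*l + 280*sqrt(2)*l + 640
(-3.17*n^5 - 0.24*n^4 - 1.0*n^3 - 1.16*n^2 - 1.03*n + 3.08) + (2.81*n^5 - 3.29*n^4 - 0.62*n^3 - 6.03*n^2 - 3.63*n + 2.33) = -0.36*n^5 - 3.53*n^4 - 1.62*n^3 - 7.19*n^2 - 4.66*n + 5.41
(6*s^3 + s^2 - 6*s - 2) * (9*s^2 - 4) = 54*s^5 + 9*s^4 - 78*s^3 - 22*s^2 + 24*s + 8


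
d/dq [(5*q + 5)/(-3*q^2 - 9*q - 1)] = 5*(3*q^2 + 6*q + 8)/(9*q^4 + 54*q^3 + 87*q^2 + 18*q + 1)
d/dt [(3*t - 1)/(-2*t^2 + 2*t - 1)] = (6*t^2 - 4*t - 1)/(4*t^4 - 8*t^3 + 8*t^2 - 4*t + 1)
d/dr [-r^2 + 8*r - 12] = 8 - 2*r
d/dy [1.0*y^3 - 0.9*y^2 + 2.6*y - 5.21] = 3.0*y^2 - 1.8*y + 2.6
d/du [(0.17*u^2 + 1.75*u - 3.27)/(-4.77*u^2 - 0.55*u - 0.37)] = (8.254*u^2 - 31.3216*u - 2.446)/(22.7529*u^4 + 5.247*u^3 + 3.8323*u^2 + 0.407*u + 0.1369)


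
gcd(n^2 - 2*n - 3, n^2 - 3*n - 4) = n + 1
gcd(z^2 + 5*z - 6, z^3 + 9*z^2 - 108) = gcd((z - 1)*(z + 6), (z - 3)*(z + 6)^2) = z + 6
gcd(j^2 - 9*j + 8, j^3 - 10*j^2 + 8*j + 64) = j - 8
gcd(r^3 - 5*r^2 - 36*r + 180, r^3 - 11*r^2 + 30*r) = r^2 - 11*r + 30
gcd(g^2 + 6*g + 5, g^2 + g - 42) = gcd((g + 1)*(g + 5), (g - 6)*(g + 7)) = 1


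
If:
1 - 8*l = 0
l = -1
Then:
No Solution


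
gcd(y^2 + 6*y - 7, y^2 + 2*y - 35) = y + 7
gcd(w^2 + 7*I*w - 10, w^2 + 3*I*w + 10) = w + 5*I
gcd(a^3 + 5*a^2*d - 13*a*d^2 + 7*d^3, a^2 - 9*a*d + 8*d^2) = a - d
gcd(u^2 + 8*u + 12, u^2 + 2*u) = u + 2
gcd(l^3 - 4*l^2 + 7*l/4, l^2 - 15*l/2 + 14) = l - 7/2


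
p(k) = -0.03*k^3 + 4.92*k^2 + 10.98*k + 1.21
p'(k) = -0.09*k^2 + 9.84*k + 10.98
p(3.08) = 80.82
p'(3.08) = 40.43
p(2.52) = 59.64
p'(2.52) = 35.21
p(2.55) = 60.70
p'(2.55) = 35.49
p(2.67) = 65.03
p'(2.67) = 36.61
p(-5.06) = 75.51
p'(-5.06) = -41.11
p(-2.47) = 4.56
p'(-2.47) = -13.87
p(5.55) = 208.57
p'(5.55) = 62.82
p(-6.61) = 152.26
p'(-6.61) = -57.99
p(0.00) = 1.21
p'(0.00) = 10.98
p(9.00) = 476.68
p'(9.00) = 92.25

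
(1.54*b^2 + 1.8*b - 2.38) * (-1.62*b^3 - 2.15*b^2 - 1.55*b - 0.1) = -2.4948*b^5 - 6.227*b^4 - 2.4014*b^3 + 2.173*b^2 + 3.509*b + 0.238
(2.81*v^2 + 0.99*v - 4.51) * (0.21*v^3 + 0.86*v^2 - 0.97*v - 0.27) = 0.5901*v^5 + 2.6245*v^4 - 2.8214*v^3 - 5.5976*v^2 + 4.1074*v + 1.2177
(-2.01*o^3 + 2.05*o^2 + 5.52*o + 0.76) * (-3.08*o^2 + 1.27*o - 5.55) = 6.1908*o^5 - 8.8667*o^4 - 3.2426*o^3 - 6.7079*o^2 - 29.6708*o - 4.218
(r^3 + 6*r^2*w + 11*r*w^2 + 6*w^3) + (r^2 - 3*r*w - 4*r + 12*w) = r^3 + 6*r^2*w + r^2 + 11*r*w^2 - 3*r*w - 4*r + 6*w^3 + 12*w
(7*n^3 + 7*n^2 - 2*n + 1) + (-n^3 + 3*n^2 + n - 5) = 6*n^3 + 10*n^2 - n - 4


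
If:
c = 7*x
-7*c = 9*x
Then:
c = 0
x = 0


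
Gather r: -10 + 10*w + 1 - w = 9*w - 9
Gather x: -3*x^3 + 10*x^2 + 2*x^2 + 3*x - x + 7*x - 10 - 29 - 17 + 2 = -3*x^3 + 12*x^2 + 9*x - 54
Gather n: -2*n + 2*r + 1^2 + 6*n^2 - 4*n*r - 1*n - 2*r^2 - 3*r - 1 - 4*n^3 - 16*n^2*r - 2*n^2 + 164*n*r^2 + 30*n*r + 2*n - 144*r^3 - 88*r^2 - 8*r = -4*n^3 + n^2*(4 - 16*r) + n*(164*r^2 + 26*r - 1) - 144*r^3 - 90*r^2 - 9*r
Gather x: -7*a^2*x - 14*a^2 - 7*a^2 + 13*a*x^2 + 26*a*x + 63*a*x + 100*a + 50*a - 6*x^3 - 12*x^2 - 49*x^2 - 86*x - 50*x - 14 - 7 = -21*a^2 + 150*a - 6*x^3 + x^2*(13*a - 61) + x*(-7*a^2 + 89*a - 136) - 21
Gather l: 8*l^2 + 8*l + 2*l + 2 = 8*l^2 + 10*l + 2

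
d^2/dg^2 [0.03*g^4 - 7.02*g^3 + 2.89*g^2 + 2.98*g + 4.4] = 0.36*g^2 - 42.12*g + 5.78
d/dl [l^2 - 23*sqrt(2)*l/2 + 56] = 2*l - 23*sqrt(2)/2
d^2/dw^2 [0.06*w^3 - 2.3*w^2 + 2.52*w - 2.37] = 0.36*w - 4.6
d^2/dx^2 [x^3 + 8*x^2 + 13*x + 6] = 6*x + 16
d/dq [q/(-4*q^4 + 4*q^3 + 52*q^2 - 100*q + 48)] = (3*q^3 + q^2 - 12*q - 12)/(4*(q^7 - q^6 - 26*q^5 + 50*q^4 + 145*q^3 - 481*q^2 + 456*q - 144))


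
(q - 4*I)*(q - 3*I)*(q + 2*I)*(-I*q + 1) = -I*q^4 - 4*q^3 - 7*I*q^2 - 22*q - 24*I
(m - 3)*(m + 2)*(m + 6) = m^3 + 5*m^2 - 12*m - 36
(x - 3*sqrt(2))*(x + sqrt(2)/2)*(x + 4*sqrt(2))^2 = x^4 + 11*sqrt(2)*x^3/2 - 11*x^2 - 104*sqrt(2)*x - 96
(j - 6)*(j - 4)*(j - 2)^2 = j^4 - 14*j^3 + 68*j^2 - 136*j + 96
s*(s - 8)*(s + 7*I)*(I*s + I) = I*s^4 - 7*s^3 - 7*I*s^3 + 49*s^2 - 8*I*s^2 + 56*s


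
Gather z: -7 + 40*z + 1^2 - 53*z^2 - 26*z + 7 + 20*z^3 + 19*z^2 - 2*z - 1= 20*z^3 - 34*z^2 + 12*z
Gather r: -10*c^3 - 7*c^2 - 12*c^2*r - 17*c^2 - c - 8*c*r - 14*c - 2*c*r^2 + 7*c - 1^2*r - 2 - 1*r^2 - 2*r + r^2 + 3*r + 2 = -10*c^3 - 24*c^2 - 2*c*r^2 - 8*c + r*(-12*c^2 - 8*c)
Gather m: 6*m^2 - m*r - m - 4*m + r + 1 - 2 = 6*m^2 + m*(-r - 5) + r - 1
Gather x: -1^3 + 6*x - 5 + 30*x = 36*x - 6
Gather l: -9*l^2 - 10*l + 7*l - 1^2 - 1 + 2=-9*l^2 - 3*l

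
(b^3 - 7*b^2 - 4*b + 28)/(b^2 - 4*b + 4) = (b^2 - 5*b - 14)/(b - 2)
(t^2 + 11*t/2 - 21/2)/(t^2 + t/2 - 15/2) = (2*t^2 + 11*t - 21)/(2*t^2 + t - 15)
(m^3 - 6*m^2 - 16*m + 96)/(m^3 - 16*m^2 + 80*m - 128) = (m^2 - 2*m - 24)/(m^2 - 12*m + 32)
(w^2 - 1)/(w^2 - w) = (w + 1)/w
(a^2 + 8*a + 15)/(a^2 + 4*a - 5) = (a + 3)/(a - 1)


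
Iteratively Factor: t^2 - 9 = (t + 3)*(t - 3)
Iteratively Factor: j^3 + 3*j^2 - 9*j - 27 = (j + 3)*(j^2 - 9) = (j + 3)^2*(j - 3)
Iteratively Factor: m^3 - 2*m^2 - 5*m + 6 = (m - 3)*(m^2 + m - 2) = (m - 3)*(m + 2)*(m - 1)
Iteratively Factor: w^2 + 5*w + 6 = (w + 3)*(w + 2)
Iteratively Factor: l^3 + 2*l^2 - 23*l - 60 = (l + 4)*(l^2 - 2*l - 15) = (l - 5)*(l + 4)*(l + 3)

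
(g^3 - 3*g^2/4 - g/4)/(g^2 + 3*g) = (4*g^2 - 3*g - 1)/(4*(g + 3))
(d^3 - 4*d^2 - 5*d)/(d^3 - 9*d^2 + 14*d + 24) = d*(d - 5)/(d^2 - 10*d + 24)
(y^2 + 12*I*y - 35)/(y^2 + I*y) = (y^2 + 12*I*y - 35)/(y*(y + I))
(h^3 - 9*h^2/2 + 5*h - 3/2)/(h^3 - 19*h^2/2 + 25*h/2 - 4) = (h - 3)/(h - 8)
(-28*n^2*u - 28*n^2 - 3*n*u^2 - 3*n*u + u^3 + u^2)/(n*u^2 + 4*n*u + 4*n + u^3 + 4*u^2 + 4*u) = (-28*n^2*u - 28*n^2 - 3*n*u^2 - 3*n*u + u^3 + u^2)/(n*u^2 + 4*n*u + 4*n + u^3 + 4*u^2 + 4*u)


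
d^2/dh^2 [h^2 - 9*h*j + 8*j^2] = 2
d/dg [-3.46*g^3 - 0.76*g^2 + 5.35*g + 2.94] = -10.38*g^2 - 1.52*g + 5.35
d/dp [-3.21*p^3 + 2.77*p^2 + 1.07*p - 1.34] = -9.63*p^2 + 5.54*p + 1.07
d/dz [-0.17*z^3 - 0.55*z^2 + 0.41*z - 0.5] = -0.51*z^2 - 1.1*z + 0.41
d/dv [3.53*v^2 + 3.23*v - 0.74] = 7.06*v + 3.23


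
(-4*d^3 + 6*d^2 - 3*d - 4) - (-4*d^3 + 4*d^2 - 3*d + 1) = 2*d^2 - 5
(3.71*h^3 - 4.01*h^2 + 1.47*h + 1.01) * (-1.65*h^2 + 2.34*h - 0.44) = -6.1215*h^5 + 15.2979*h^4 - 13.4413*h^3 + 3.5377*h^2 + 1.7166*h - 0.4444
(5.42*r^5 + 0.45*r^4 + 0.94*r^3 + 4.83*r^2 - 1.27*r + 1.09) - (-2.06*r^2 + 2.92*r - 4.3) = 5.42*r^5 + 0.45*r^4 + 0.94*r^3 + 6.89*r^2 - 4.19*r + 5.39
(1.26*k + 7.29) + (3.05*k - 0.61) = 4.31*k + 6.68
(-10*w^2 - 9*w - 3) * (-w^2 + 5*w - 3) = 10*w^4 - 41*w^3 - 12*w^2 + 12*w + 9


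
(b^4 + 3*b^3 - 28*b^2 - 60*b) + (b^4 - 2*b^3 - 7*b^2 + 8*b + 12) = 2*b^4 + b^3 - 35*b^2 - 52*b + 12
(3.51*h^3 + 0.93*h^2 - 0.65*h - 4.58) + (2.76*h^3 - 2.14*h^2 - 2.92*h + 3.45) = 6.27*h^3 - 1.21*h^2 - 3.57*h - 1.13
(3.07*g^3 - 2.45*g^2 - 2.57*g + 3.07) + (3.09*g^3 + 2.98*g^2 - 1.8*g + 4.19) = 6.16*g^3 + 0.53*g^2 - 4.37*g + 7.26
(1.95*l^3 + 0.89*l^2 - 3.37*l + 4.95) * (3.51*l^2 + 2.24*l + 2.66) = 6.8445*l^5 + 7.4919*l^4 - 4.6481*l^3 + 12.1931*l^2 + 2.1238*l + 13.167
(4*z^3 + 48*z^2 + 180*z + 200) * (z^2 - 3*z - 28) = 4*z^5 + 36*z^4 - 76*z^3 - 1684*z^2 - 5640*z - 5600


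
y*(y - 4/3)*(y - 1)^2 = y^4 - 10*y^3/3 + 11*y^2/3 - 4*y/3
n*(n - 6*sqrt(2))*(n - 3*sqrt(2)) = n^3 - 9*sqrt(2)*n^2 + 36*n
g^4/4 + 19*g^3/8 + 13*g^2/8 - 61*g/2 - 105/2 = (g/4 + 1/2)*(g - 7/2)*(g + 5)*(g + 6)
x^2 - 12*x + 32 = (x - 8)*(x - 4)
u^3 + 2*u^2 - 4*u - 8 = (u - 2)*(u + 2)^2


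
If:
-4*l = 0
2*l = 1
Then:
No Solution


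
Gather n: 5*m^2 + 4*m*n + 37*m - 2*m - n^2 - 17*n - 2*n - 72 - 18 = 5*m^2 + 35*m - n^2 + n*(4*m - 19) - 90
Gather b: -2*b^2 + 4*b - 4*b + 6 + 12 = 18 - 2*b^2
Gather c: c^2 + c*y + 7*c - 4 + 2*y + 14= c^2 + c*(y + 7) + 2*y + 10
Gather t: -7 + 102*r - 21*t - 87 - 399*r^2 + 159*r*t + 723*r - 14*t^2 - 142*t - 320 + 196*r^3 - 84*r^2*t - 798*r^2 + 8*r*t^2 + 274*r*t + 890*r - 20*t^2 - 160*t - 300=196*r^3 - 1197*r^2 + 1715*r + t^2*(8*r - 34) + t*(-84*r^2 + 433*r - 323) - 714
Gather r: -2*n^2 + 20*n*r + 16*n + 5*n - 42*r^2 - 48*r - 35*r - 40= -2*n^2 + 21*n - 42*r^2 + r*(20*n - 83) - 40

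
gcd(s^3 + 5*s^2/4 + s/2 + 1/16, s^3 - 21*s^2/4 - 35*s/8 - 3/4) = s^2 + 3*s/4 + 1/8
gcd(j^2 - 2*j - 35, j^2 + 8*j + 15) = j + 5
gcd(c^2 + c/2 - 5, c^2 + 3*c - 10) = c - 2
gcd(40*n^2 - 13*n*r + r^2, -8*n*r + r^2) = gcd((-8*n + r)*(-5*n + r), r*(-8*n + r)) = -8*n + r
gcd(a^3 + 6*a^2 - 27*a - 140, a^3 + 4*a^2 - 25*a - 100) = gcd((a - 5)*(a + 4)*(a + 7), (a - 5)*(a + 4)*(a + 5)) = a^2 - a - 20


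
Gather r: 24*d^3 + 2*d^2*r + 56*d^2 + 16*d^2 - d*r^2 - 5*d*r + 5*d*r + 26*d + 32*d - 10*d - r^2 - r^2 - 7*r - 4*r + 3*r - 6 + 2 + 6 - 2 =24*d^3 + 72*d^2 + 48*d + r^2*(-d - 2) + r*(2*d^2 - 8)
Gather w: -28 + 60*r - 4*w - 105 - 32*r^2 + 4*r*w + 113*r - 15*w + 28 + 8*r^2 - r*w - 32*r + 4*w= -24*r^2 + 141*r + w*(3*r - 15) - 105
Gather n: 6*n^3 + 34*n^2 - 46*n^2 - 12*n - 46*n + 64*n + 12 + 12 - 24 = 6*n^3 - 12*n^2 + 6*n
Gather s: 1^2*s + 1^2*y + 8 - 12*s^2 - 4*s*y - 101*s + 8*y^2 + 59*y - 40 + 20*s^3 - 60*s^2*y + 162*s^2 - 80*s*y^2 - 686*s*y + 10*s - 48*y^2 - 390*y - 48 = 20*s^3 + s^2*(150 - 60*y) + s*(-80*y^2 - 690*y - 90) - 40*y^2 - 330*y - 80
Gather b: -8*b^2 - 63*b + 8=-8*b^2 - 63*b + 8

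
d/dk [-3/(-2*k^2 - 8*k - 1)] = 12*(-k - 2)/(2*k^2 + 8*k + 1)^2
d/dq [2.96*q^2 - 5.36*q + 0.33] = 5.92*q - 5.36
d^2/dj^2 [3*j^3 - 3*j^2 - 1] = 18*j - 6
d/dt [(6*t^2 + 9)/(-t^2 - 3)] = -18*t/(t^2 + 3)^2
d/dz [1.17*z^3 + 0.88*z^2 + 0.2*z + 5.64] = 3.51*z^2 + 1.76*z + 0.2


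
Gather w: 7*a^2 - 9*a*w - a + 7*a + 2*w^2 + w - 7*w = 7*a^2 + 6*a + 2*w^2 + w*(-9*a - 6)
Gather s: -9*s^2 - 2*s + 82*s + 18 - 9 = -9*s^2 + 80*s + 9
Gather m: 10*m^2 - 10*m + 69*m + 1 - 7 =10*m^2 + 59*m - 6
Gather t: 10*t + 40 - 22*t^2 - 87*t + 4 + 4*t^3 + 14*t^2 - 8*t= 4*t^3 - 8*t^2 - 85*t + 44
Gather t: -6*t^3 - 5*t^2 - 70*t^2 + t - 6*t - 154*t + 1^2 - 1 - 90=-6*t^3 - 75*t^2 - 159*t - 90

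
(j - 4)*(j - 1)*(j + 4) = j^3 - j^2 - 16*j + 16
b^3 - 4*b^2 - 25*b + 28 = (b - 7)*(b - 1)*(b + 4)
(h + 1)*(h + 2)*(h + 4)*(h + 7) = h^4 + 14*h^3 + 63*h^2 + 106*h + 56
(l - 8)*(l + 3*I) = l^2 - 8*l + 3*I*l - 24*I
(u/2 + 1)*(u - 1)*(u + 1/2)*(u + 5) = u^4/2 + 13*u^3/4 + 3*u^2 - 17*u/4 - 5/2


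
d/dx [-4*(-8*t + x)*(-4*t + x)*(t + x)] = -80*t^2 + 88*t*x - 12*x^2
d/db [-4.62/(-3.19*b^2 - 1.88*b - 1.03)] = (-29.4756*b - 8.6856)/(3.19*b^2 + 1.88*b + 1.03)^2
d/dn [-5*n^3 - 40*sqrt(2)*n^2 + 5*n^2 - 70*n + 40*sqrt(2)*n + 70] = -15*n^2 - 80*sqrt(2)*n + 10*n - 70 + 40*sqrt(2)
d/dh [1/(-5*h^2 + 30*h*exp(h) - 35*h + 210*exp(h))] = (-6*h*exp(h) + 2*h - 48*exp(h) + 7)/(5*(h^2 - 6*h*exp(h) + 7*h - 42*exp(h))^2)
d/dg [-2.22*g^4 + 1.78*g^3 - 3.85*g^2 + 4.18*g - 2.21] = -8.88*g^3 + 5.34*g^2 - 7.7*g + 4.18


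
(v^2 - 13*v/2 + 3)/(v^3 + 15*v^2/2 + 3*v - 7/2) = (v - 6)/(v^2 + 8*v + 7)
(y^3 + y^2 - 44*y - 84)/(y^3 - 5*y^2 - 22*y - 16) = (y^2 - y - 42)/(y^2 - 7*y - 8)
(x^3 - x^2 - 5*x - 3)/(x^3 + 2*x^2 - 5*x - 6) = (x^2 - 2*x - 3)/(x^2 + x - 6)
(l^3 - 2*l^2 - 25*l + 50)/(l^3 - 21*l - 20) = (l^2 + 3*l - 10)/(l^2 + 5*l + 4)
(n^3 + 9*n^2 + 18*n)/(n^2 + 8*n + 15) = n*(n + 6)/(n + 5)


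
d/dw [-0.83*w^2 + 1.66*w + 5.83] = 1.66 - 1.66*w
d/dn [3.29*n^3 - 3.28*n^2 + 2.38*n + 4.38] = 9.87*n^2 - 6.56*n + 2.38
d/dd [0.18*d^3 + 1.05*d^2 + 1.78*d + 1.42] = 0.54*d^2 + 2.1*d + 1.78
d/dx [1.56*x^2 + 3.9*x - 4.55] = 3.12*x + 3.9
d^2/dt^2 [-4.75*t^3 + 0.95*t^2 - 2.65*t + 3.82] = 1.9 - 28.5*t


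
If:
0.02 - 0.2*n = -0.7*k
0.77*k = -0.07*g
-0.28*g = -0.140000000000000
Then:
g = 0.50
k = -0.05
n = -0.06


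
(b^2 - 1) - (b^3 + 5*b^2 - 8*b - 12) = -b^3 - 4*b^2 + 8*b + 11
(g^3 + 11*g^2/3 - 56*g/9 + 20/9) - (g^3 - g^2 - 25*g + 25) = 14*g^2/3 + 169*g/9 - 205/9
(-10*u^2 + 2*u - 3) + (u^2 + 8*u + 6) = -9*u^2 + 10*u + 3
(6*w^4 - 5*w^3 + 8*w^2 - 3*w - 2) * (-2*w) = -12*w^5 + 10*w^4 - 16*w^3 + 6*w^2 + 4*w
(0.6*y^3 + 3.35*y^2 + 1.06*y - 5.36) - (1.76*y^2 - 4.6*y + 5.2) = 0.6*y^3 + 1.59*y^2 + 5.66*y - 10.56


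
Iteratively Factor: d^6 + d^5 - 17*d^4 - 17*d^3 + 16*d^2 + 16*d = (d + 1)*(d^5 - 17*d^3 + 16*d) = (d - 4)*(d + 1)*(d^4 + 4*d^3 - d^2 - 4*d) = (d - 4)*(d + 1)^2*(d^3 + 3*d^2 - 4*d) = d*(d - 4)*(d + 1)^2*(d^2 + 3*d - 4) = d*(d - 4)*(d - 1)*(d + 1)^2*(d + 4)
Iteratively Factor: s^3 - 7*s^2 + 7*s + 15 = (s - 5)*(s^2 - 2*s - 3) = (s - 5)*(s + 1)*(s - 3)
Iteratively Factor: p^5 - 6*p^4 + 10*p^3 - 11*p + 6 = (p - 3)*(p^4 - 3*p^3 + p^2 + 3*p - 2) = (p - 3)*(p + 1)*(p^3 - 4*p^2 + 5*p - 2) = (p - 3)*(p - 1)*(p + 1)*(p^2 - 3*p + 2) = (p - 3)*(p - 2)*(p - 1)*(p + 1)*(p - 1)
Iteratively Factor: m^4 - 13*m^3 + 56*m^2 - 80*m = (m - 4)*(m^3 - 9*m^2 + 20*m) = (m - 4)^2*(m^2 - 5*m) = (m - 5)*(m - 4)^2*(m)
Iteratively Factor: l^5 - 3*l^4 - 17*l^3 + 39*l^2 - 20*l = (l)*(l^4 - 3*l^3 - 17*l^2 + 39*l - 20) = l*(l + 4)*(l^3 - 7*l^2 + 11*l - 5) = l*(l - 1)*(l + 4)*(l^2 - 6*l + 5) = l*(l - 1)^2*(l + 4)*(l - 5)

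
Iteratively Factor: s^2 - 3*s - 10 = (s + 2)*(s - 5)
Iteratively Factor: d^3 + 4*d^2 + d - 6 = (d + 2)*(d^2 + 2*d - 3) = (d - 1)*(d + 2)*(d + 3)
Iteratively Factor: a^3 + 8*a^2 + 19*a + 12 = (a + 1)*(a^2 + 7*a + 12) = (a + 1)*(a + 3)*(a + 4)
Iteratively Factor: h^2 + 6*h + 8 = (h + 4)*(h + 2)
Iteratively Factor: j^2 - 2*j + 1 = (j - 1)*(j - 1)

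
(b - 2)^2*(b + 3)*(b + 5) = b^4 + 4*b^3 - 13*b^2 - 28*b + 60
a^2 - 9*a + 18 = (a - 6)*(a - 3)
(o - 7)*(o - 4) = o^2 - 11*o + 28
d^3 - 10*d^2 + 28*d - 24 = (d - 6)*(d - 2)^2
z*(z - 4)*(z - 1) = z^3 - 5*z^2 + 4*z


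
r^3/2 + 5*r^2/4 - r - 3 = (r/2 + 1)*(r - 3/2)*(r + 2)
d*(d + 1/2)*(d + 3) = d^3 + 7*d^2/2 + 3*d/2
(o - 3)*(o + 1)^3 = o^4 - 6*o^2 - 8*o - 3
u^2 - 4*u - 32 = (u - 8)*(u + 4)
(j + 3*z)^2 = j^2 + 6*j*z + 9*z^2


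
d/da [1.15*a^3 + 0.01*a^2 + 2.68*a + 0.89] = 3.45*a^2 + 0.02*a + 2.68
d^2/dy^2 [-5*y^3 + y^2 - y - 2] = 2 - 30*y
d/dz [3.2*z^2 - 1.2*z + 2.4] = 6.4*z - 1.2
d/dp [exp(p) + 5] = exp(p)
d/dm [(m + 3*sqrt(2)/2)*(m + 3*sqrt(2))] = 2*m + 9*sqrt(2)/2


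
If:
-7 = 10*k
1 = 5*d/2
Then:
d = 2/5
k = -7/10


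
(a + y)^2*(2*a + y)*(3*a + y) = 6*a^4 + 17*a^3*y + 17*a^2*y^2 + 7*a*y^3 + y^4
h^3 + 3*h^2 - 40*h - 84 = (h - 6)*(h + 2)*(h + 7)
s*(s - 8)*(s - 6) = s^3 - 14*s^2 + 48*s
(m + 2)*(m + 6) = m^2 + 8*m + 12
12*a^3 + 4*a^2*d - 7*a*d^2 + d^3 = (-6*a + d)*(-2*a + d)*(a + d)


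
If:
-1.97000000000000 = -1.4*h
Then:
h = 1.41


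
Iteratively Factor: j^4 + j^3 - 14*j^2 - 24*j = (j)*(j^3 + j^2 - 14*j - 24) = j*(j + 3)*(j^2 - 2*j - 8) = j*(j - 4)*(j + 3)*(j + 2)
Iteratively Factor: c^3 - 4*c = (c)*(c^2 - 4) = c*(c + 2)*(c - 2)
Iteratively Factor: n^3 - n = (n + 1)*(n^2 - n) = n*(n + 1)*(n - 1)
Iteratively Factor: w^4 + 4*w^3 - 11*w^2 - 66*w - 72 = (w + 2)*(w^3 + 2*w^2 - 15*w - 36) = (w + 2)*(w + 3)*(w^2 - w - 12) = (w + 2)*(w + 3)^2*(w - 4)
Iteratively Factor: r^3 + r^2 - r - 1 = (r - 1)*(r^2 + 2*r + 1) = (r - 1)*(r + 1)*(r + 1)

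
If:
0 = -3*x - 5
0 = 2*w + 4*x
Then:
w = 10/3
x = -5/3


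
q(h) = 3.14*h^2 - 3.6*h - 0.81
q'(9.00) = 52.92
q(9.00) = 221.13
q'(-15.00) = -97.80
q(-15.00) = 759.69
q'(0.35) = -1.40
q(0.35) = -1.69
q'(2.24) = 10.47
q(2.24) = 6.88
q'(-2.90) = -21.81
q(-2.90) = 36.04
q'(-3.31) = -24.39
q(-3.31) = 45.51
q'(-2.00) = -16.16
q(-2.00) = 18.95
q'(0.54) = -0.21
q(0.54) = -1.84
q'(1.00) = 2.68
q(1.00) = -1.27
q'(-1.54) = -13.27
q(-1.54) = 12.18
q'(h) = 6.28*h - 3.6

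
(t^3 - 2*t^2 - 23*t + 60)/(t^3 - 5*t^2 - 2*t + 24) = (t + 5)/(t + 2)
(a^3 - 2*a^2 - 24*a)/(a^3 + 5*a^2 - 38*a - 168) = a/(a + 7)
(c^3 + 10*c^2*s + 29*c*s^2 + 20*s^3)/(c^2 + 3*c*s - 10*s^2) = (-c^2 - 5*c*s - 4*s^2)/(-c + 2*s)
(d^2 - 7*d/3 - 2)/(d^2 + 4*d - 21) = (d + 2/3)/(d + 7)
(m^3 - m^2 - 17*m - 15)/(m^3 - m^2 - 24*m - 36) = (m^2 - 4*m - 5)/(m^2 - 4*m - 12)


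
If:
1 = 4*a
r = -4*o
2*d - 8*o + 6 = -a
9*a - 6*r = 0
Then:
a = 1/4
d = -7/2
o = -3/32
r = 3/8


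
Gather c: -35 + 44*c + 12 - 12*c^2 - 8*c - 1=-12*c^2 + 36*c - 24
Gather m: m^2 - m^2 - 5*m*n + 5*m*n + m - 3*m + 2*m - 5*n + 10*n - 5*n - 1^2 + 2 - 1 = 0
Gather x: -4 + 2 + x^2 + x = x^2 + x - 2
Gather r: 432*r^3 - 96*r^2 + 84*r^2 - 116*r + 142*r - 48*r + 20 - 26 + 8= 432*r^3 - 12*r^2 - 22*r + 2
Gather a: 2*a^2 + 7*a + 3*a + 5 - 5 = 2*a^2 + 10*a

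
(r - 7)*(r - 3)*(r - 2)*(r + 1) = r^4 - 11*r^3 + 29*r^2 - r - 42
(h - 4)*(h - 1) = h^2 - 5*h + 4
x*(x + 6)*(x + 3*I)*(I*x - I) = I*x^4 - 3*x^3 + 5*I*x^3 - 15*x^2 - 6*I*x^2 + 18*x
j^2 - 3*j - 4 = (j - 4)*(j + 1)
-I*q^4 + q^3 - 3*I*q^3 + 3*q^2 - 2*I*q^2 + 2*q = q*(q + 2)*(q + I)*(-I*q - I)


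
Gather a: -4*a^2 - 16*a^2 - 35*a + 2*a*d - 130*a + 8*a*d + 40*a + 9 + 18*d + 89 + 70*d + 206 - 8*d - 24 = -20*a^2 + a*(10*d - 125) + 80*d + 280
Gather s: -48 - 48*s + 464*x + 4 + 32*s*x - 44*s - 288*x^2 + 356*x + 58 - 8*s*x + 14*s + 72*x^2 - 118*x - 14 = s*(24*x - 78) - 216*x^2 + 702*x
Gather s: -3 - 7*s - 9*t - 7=-7*s - 9*t - 10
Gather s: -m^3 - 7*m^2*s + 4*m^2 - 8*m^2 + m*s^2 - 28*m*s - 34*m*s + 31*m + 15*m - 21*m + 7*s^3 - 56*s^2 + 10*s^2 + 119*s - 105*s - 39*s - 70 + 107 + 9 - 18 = -m^3 - 4*m^2 + 25*m + 7*s^3 + s^2*(m - 46) + s*(-7*m^2 - 62*m - 25) + 28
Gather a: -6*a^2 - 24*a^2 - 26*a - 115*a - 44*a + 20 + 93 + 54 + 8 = -30*a^2 - 185*a + 175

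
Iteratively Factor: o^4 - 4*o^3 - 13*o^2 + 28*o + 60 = (o - 3)*(o^3 - o^2 - 16*o - 20) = (o - 3)*(o + 2)*(o^2 - 3*o - 10) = (o - 5)*(o - 3)*(o + 2)*(o + 2)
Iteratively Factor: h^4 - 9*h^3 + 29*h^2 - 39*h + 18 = (h - 2)*(h^3 - 7*h^2 + 15*h - 9) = (h - 2)*(h - 1)*(h^2 - 6*h + 9) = (h - 3)*(h - 2)*(h - 1)*(h - 3)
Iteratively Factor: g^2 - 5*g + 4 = (g - 4)*(g - 1)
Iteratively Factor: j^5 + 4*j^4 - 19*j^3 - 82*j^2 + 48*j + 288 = (j + 3)*(j^4 + j^3 - 22*j^2 - 16*j + 96) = (j + 3)^2*(j^3 - 2*j^2 - 16*j + 32) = (j - 2)*(j + 3)^2*(j^2 - 16) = (j - 4)*(j - 2)*(j + 3)^2*(j + 4)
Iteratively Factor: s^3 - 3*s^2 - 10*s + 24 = (s - 4)*(s^2 + s - 6) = (s - 4)*(s - 2)*(s + 3)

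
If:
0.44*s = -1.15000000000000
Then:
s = -2.61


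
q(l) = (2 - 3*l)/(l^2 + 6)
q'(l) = -2*l*(2 - 3*l)/(l^2 + 6)^2 - 3/(l^2 + 6)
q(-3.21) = 0.71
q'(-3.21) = 0.10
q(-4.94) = 0.55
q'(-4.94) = 0.08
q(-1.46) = 0.78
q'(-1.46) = -0.09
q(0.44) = 0.11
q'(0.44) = -0.50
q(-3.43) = 0.69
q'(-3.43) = 0.10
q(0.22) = 0.22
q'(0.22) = -0.51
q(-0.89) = 0.69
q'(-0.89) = -0.26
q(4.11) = -0.45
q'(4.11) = 0.03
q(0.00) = 0.33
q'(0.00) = -0.50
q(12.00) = -0.23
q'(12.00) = 0.02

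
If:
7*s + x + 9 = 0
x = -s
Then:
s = -3/2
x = 3/2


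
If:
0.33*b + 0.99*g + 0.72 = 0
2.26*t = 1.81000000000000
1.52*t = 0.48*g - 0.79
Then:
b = -14.73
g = 4.18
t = 0.80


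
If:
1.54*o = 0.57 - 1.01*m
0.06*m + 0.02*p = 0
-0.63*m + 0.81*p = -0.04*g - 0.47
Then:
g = -25.5*p - 11.75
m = -0.333333333333333*p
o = 0.218614718614719*p + 0.37012987012987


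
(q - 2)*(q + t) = q^2 + q*t - 2*q - 2*t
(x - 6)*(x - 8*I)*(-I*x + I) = -I*x^3 - 8*x^2 + 7*I*x^2 + 56*x - 6*I*x - 48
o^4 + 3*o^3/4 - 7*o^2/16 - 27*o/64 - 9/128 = (o - 3/4)*(o + 1/4)*(o + 1/2)*(o + 3/4)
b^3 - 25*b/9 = b*(b - 5/3)*(b + 5/3)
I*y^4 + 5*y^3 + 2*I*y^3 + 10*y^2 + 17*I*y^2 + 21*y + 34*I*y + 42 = (y + 2)*(y - 7*I)*(y + 3*I)*(I*y + 1)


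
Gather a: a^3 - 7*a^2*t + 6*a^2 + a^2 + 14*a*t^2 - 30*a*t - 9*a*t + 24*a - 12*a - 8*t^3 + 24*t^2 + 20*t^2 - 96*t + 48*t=a^3 + a^2*(7 - 7*t) + a*(14*t^2 - 39*t + 12) - 8*t^3 + 44*t^2 - 48*t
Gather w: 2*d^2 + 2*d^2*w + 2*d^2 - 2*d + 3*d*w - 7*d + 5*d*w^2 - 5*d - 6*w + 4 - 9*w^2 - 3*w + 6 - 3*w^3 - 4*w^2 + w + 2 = 4*d^2 - 14*d - 3*w^3 + w^2*(5*d - 13) + w*(2*d^2 + 3*d - 8) + 12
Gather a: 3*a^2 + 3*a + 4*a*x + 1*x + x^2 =3*a^2 + a*(4*x + 3) + x^2 + x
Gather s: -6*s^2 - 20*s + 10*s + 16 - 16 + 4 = -6*s^2 - 10*s + 4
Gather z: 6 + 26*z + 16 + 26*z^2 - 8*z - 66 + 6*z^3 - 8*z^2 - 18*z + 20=6*z^3 + 18*z^2 - 24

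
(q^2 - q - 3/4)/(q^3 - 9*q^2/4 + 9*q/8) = 2*(2*q + 1)/(q*(4*q - 3))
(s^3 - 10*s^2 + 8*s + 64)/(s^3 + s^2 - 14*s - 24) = (s - 8)/(s + 3)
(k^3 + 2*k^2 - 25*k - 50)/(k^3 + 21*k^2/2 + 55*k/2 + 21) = 2*(k^2 - 25)/(2*k^2 + 17*k + 21)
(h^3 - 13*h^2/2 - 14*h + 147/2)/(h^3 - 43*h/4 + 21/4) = 2*(h - 7)/(2*h - 1)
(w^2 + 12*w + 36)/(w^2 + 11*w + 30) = (w + 6)/(w + 5)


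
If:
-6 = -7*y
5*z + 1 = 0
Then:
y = 6/7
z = -1/5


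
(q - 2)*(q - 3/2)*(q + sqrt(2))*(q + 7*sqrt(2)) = q^4 - 7*q^3/2 + 8*sqrt(2)*q^3 - 28*sqrt(2)*q^2 + 17*q^2 - 49*q + 24*sqrt(2)*q + 42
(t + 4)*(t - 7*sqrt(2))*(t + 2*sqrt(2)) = t^3 - 5*sqrt(2)*t^2 + 4*t^2 - 20*sqrt(2)*t - 28*t - 112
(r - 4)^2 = r^2 - 8*r + 16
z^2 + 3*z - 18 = (z - 3)*(z + 6)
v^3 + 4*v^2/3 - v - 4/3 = (v - 1)*(v + 1)*(v + 4/3)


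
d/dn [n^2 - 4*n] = 2*n - 4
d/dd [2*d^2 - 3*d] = 4*d - 3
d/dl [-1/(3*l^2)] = 2/(3*l^3)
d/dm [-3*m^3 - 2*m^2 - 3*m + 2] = -9*m^2 - 4*m - 3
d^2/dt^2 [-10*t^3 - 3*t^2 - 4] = -60*t - 6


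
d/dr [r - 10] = 1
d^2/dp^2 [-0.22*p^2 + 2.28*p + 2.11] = -0.440000000000000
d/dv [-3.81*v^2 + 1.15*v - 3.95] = 1.15 - 7.62*v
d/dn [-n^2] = -2*n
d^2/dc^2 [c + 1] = 0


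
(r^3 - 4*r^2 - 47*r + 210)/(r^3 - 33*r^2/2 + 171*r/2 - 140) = 2*(r^2 + r - 42)/(2*r^2 - 23*r + 56)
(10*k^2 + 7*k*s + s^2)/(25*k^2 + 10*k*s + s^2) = (2*k + s)/(5*k + s)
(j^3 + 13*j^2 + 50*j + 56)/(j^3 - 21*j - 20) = (j^2 + 9*j + 14)/(j^2 - 4*j - 5)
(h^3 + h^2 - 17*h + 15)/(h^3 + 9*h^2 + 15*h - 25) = (h - 3)/(h + 5)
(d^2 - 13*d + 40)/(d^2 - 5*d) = (d - 8)/d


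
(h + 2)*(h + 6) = h^2 + 8*h + 12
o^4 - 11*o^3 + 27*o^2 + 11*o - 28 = (o - 7)*(o - 4)*(o - 1)*(o + 1)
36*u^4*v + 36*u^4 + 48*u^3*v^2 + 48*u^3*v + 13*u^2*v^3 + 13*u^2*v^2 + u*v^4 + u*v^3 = (u + v)*(6*u + v)^2*(u*v + u)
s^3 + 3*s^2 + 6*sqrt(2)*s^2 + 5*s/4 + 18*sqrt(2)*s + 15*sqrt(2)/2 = (s + 1/2)*(s + 5/2)*(s + 6*sqrt(2))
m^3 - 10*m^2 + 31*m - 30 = (m - 5)*(m - 3)*(m - 2)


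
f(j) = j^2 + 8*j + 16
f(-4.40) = 0.16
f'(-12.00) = -16.00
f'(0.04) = 8.08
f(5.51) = 90.44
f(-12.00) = 64.00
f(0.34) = 18.84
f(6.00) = 100.00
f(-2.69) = 1.72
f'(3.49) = 14.98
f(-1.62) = 5.66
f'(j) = 2*j + 8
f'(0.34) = 8.68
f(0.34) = 18.84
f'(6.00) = 20.00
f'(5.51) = 19.02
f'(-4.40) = -0.80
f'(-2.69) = 2.62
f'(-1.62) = 4.76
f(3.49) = 56.10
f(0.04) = 16.32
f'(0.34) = 8.68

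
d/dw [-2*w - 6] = -2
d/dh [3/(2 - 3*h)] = 9/(3*h - 2)^2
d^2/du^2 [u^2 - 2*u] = 2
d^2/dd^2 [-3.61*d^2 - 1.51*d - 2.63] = -7.22000000000000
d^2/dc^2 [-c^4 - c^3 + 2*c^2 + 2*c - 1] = -12*c^2 - 6*c + 4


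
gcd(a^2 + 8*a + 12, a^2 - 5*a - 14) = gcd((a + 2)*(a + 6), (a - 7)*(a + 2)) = a + 2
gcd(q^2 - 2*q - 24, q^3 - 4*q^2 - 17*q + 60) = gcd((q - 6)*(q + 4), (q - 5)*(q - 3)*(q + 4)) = q + 4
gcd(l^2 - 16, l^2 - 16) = l^2 - 16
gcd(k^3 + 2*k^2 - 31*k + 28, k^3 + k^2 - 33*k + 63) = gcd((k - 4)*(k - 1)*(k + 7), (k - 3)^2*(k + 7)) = k + 7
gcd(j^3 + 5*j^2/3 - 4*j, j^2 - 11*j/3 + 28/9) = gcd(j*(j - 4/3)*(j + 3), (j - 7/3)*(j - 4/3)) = j - 4/3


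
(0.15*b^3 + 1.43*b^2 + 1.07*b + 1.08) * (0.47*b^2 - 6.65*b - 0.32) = 0.0705*b^5 - 0.3254*b^4 - 9.0546*b^3 - 7.0655*b^2 - 7.5244*b - 0.3456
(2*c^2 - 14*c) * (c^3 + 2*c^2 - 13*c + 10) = 2*c^5 - 10*c^4 - 54*c^3 + 202*c^2 - 140*c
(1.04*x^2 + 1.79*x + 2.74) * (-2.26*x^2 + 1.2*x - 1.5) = -2.3504*x^4 - 2.7974*x^3 - 5.6044*x^2 + 0.603*x - 4.11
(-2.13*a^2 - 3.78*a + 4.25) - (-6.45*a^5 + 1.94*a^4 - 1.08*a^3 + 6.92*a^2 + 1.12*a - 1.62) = 6.45*a^5 - 1.94*a^4 + 1.08*a^3 - 9.05*a^2 - 4.9*a + 5.87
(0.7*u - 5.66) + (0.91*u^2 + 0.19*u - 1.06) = 0.91*u^2 + 0.89*u - 6.72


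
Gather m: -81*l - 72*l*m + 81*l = -72*l*m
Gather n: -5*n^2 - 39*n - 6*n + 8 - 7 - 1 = -5*n^2 - 45*n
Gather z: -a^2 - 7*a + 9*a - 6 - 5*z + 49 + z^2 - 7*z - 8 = -a^2 + 2*a + z^2 - 12*z + 35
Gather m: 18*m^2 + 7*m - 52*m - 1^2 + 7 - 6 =18*m^2 - 45*m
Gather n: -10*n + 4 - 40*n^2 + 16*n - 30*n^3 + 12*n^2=-30*n^3 - 28*n^2 + 6*n + 4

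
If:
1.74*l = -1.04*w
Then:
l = -0.597701149425287*w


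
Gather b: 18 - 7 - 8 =3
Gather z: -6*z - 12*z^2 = -12*z^2 - 6*z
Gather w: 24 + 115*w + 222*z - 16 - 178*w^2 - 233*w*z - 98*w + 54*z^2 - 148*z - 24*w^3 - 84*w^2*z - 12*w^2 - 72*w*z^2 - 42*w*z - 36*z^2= -24*w^3 + w^2*(-84*z - 190) + w*(-72*z^2 - 275*z + 17) + 18*z^2 + 74*z + 8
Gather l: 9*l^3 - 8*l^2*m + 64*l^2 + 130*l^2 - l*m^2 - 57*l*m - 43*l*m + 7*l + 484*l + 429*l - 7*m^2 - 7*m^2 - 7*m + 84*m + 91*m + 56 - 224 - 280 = 9*l^3 + l^2*(194 - 8*m) + l*(-m^2 - 100*m + 920) - 14*m^2 + 168*m - 448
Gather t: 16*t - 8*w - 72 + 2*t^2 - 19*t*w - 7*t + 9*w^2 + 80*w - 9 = 2*t^2 + t*(9 - 19*w) + 9*w^2 + 72*w - 81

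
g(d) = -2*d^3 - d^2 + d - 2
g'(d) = -6*d^2 - 2*d + 1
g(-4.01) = 106.87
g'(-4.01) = -87.46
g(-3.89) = 96.71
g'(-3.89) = -82.01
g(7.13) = -770.64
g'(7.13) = -318.28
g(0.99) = -3.93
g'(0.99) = -6.86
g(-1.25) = -0.91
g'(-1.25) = -5.88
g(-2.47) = 19.57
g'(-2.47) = -30.67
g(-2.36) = 16.36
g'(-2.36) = -27.70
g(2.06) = -21.67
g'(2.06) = -28.58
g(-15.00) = 6508.00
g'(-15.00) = -1319.00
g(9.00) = -1532.00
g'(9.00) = -503.00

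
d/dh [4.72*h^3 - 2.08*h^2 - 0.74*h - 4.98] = 14.16*h^2 - 4.16*h - 0.74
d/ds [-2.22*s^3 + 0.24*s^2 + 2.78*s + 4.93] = -6.66*s^2 + 0.48*s + 2.78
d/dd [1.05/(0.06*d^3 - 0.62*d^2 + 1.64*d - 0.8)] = (-0.189*d^2 + 1.302*d - 1.722)/(0.06*d^3 - 0.62*d^2 + 1.64*d - 0.8)^2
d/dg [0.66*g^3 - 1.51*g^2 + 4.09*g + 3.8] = 1.98*g^2 - 3.02*g + 4.09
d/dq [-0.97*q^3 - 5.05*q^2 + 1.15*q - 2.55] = -2.91*q^2 - 10.1*q + 1.15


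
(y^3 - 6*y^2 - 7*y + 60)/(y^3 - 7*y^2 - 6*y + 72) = (y - 5)/(y - 6)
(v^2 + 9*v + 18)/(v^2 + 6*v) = (v + 3)/v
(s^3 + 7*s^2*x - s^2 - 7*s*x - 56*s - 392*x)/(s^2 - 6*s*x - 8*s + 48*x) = (-s^2 - 7*s*x - 7*s - 49*x)/(-s + 6*x)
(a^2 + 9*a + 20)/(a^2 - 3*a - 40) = (a + 4)/(a - 8)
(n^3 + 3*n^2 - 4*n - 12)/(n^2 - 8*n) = (n^3 + 3*n^2 - 4*n - 12)/(n*(n - 8))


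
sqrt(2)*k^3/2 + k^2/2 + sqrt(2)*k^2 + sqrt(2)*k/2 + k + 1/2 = (k + 1)*(k + sqrt(2)/2)*(sqrt(2)*k/2 + sqrt(2)/2)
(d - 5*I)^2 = d^2 - 10*I*d - 25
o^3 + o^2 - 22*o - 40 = (o - 5)*(o + 2)*(o + 4)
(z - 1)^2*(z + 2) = z^3 - 3*z + 2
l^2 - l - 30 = (l - 6)*(l + 5)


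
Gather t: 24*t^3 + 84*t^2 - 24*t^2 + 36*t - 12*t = 24*t^3 + 60*t^2 + 24*t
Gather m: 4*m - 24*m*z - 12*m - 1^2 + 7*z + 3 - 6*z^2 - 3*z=m*(-24*z - 8) - 6*z^2 + 4*z + 2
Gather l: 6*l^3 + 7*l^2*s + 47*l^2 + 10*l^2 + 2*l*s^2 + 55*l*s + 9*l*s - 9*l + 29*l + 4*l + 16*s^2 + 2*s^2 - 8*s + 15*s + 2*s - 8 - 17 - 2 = 6*l^3 + l^2*(7*s + 57) + l*(2*s^2 + 64*s + 24) + 18*s^2 + 9*s - 27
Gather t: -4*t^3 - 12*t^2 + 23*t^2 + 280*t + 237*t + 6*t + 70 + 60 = -4*t^3 + 11*t^2 + 523*t + 130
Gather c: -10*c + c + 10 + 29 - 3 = 36 - 9*c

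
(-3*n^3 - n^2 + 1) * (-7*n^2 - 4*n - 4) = 21*n^5 + 19*n^4 + 16*n^3 - 3*n^2 - 4*n - 4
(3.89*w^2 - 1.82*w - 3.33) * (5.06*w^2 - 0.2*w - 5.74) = 19.6834*w^4 - 9.9872*w^3 - 38.8144*w^2 + 11.1128*w + 19.1142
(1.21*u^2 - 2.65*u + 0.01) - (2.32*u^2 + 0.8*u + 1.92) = -1.11*u^2 - 3.45*u - 1.91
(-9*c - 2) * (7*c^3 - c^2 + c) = -63*c^4 - 5*c^3 - 7*c^2 - 2*c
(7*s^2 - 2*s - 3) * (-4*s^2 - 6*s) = -28*s^4 - 34*s^3 + 24*s^2 + 18*s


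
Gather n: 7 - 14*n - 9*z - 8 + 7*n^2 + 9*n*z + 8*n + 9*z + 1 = 7*n^2 + n*(9*z - 6)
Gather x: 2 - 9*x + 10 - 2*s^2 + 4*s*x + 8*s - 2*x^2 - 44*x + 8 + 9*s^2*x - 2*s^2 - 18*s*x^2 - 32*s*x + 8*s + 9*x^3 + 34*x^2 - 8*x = -4*s^2 + 16*s + 9*x^3 + x^2*(32 - 18*s) + x*(9*s^2 - 28*s - 61) + 20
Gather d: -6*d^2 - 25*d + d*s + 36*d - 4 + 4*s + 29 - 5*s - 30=-6*d^2 + d*(s + 11) - s - 5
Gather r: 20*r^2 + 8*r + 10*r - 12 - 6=20*r^2 + 18*r - 18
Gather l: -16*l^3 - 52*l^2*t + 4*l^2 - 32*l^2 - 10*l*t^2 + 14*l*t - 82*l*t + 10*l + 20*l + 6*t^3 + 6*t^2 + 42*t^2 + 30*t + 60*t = -16*l^3 + l^2*(-52*t - 28) + l*(-10*t^2 - 68*t + 30) + 6*t^3 + 48*t^2 + 90*t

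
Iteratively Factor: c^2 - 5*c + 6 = (c - 3)*(c - 2)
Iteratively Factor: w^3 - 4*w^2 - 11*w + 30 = (w - 5)*(w^2 + w - 6) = (w - 5)*(w - 2)*(w + 3)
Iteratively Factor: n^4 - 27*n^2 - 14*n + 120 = (n - 2)*(n^3 + 2*n^2 - 23*n - 60) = (n - 2)*(n + 4)*(n^2 - 2*n - 15) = (n - 5)*(n - 2)*(n + 4)*(n + 3)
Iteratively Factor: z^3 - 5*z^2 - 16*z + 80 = (z - 4)*(z^2 - z - 20) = (z - 4)*(z + 4)*(z - 5)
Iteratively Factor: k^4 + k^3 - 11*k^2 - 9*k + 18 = (k + 2)*(k^3 - k^2 - 9*k + 9) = (k - 1)*(k + 2)*(k^2 - 9) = (k - 3)*(k - 1)*(k + 2)*(k + 3)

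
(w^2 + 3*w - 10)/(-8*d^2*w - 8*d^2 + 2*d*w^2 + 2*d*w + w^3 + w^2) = (w^2 + 3*w - 10)/(-8*d^2*w - 8*d^2 + 2*d*w^2 + 2*d*w + w^3 + w^2)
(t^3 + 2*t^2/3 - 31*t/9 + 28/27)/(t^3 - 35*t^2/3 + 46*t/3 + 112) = (9*t^2 - 15*t + 4)/(9*(t^2 - 14*t + 48))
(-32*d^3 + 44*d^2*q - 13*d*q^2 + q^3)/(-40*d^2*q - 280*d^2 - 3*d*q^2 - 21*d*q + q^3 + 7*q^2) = (4*d^2 - 5*d*q + q^2)/(5*d*q + 35*d + q^2 + 7*q)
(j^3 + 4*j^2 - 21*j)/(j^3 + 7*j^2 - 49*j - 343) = j*(j - 3)/(j^2 - 49)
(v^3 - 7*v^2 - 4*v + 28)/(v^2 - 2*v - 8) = (v^2 - 9*v + 14)/(v - 4)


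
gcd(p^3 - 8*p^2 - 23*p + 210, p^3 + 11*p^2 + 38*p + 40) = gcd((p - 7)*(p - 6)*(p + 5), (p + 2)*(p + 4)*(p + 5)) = p + 5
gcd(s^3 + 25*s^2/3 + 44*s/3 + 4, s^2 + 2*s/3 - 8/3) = s + 2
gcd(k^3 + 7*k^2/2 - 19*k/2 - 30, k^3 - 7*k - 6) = k - 3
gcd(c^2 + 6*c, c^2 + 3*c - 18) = c + 6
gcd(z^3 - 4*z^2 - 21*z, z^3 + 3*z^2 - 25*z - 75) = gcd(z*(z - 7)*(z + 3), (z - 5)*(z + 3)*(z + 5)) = z + 3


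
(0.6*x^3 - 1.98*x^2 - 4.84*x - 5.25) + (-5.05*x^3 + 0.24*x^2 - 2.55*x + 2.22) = -4.45*x^3 - 1.74*x^2 - 7.39*x - 3.03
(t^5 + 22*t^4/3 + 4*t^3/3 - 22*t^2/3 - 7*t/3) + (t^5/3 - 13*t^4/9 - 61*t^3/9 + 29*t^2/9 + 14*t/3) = 4*t^5/3 + 53*t^4/9 - 49*t^3/9 - 37*t^2/9 + 7*t/3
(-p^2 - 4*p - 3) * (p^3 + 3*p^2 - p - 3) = -p^5 - 7*p^4 - 14*p^3 - 2*p^2 + 15*p + 9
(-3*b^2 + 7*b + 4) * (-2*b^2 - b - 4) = 6*b^4 - 11*b^3 - 3*b^2 - 32*b - 16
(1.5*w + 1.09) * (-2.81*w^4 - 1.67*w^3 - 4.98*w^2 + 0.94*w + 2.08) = -4.215*w^5 - 5.5679*w^4 - 9.2903*w^3 - 4.0182*w^2 + 4.1446*w + 2.2672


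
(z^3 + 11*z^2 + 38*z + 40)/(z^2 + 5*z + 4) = (z^2 + 7*z + 10)/(z + 1)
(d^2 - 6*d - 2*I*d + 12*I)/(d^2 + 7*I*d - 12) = (d^2 - 6*d - 2*I*d + 12*I)/(d^2 + 7*I*d - 12)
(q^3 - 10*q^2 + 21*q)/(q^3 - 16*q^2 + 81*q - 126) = q/(q - 6)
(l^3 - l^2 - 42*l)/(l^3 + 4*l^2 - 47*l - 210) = l/(l + 5)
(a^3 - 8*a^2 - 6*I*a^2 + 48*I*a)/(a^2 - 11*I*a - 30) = a*(a - 8)/(a - 5*I)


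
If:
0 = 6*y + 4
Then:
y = -2/3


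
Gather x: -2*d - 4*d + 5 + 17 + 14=36 - 6*d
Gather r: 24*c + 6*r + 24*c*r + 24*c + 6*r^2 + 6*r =48*c + 6*r^2 + r*(24*c + 12)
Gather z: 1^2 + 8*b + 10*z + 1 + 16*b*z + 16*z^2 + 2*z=8*b + 16*z^2 + z*(16*b + 12) + 2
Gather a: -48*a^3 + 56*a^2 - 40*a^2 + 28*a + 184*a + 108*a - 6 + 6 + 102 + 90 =-48*a^3 + 16*a^2 + 320*a + 192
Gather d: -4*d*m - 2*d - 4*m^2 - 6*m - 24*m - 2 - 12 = d*(-4*m - 2) - 4*m^2 - 30*m - 14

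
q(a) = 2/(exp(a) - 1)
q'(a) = -2*exp(a)/(exp(a) - 1)^2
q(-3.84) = -2.04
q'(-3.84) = -0.04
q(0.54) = 2.79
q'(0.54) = -6.69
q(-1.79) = -2.40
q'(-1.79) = -0.48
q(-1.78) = -2.41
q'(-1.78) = -0.49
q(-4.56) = -2.02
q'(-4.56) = -0.02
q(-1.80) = -2.40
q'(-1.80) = -0.47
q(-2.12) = -2.27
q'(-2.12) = -0.31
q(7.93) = 0.00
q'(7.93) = -0.00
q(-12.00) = -2.00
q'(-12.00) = 0.00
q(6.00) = 0.00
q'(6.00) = 0.00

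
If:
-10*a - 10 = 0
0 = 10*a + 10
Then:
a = -1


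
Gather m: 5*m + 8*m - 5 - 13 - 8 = 13*m - 26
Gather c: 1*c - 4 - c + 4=0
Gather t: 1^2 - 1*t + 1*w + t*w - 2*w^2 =t*(w - 1) - 2*w^2 + w + 1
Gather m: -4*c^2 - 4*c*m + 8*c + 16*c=-4*c^2 - 4*c*m + 24*c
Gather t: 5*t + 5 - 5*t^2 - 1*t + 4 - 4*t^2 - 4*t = 9 - 9*t^2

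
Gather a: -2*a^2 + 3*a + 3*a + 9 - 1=-2*a^2 + 6*a + 8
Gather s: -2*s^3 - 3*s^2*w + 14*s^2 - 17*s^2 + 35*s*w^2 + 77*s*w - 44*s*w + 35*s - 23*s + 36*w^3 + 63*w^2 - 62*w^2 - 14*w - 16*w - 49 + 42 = -2*s^3 + s^2*(-3*w - 3) + s*(35*w^2 + 33*w + 12) + 36*w^3 + w^2 - 30*w - 7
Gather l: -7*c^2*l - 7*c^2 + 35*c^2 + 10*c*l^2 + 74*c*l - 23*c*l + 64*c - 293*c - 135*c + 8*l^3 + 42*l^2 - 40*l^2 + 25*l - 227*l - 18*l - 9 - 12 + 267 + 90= 28*c^2 - 364*c + 8*l^3 + l^2*(10*c + 2) + l*(-7*c^2 + 51*c - 220) + 336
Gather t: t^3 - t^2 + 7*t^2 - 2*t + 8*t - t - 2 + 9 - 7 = t^3 + 6*t^2 + 5*t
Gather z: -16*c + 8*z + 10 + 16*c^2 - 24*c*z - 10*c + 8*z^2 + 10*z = 16*c^2 - 26*c + 8*z^2 + z*(18 - 24*c) + 10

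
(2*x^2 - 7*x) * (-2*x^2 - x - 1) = -4*x^4 + 12*x^3 + 5*x^2 + 7*x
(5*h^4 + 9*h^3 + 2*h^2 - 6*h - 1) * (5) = 25*h^4 + 45*h^3 + 10*h^2 - 30*h - 5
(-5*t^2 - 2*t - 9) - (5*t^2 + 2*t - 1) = -10*t^2 - 4*t - 8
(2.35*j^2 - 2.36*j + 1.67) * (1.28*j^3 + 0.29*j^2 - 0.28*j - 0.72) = 3.008*j^5 - 2.3393*j^4 + 0.7952*j^3 - 0.5469*j^2 + 1.2316*j - 1.2024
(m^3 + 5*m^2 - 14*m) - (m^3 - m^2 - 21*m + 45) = 6*m^2 + 7*m - 45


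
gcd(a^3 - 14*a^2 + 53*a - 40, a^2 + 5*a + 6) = 1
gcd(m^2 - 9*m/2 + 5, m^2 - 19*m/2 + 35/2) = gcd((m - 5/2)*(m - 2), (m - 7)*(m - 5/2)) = m - 5/2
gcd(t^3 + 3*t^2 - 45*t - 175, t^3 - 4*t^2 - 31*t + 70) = t^2 - 2*t - 35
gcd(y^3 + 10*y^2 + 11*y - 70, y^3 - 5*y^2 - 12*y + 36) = y - 2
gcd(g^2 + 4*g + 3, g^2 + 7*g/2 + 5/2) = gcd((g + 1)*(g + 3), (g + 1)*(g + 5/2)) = g + 1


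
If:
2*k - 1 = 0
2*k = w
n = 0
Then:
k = 1/2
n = 0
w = 1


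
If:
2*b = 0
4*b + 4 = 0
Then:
No Solution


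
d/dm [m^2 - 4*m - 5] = 2*m - 4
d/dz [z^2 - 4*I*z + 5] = 2*z - 4*I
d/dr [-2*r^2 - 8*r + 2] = -4*r - 8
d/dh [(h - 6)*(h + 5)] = 2*h - 1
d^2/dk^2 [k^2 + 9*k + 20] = 2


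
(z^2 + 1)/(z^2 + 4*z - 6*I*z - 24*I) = (z^2 + 1)/(z^2 + z*(4 - 6*I) - 24*I)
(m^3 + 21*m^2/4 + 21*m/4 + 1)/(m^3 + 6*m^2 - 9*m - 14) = (m^2 + 17*m/4 + 1)/(m^2 + 5*m - 14)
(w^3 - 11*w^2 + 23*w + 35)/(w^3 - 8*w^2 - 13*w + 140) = (w + 1)/(w + 4)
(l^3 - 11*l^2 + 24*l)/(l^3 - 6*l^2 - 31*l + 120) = l/(l + 5)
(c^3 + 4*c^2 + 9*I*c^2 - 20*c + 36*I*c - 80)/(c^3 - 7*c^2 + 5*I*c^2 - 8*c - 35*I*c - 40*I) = (c^2 + 4*c*(1 + I) + 16*I)/(c^2 - 7*c - 8)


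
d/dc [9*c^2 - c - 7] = 18*c - 1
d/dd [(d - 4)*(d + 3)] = 2*d - 1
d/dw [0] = 0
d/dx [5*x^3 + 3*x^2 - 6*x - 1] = 15*x^2 + 6*x - 6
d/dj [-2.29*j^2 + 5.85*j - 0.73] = 5.85 - 4.58*j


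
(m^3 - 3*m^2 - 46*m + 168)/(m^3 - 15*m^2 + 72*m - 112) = (m^2 + m - 42)/(m^2 - 11*m + 28)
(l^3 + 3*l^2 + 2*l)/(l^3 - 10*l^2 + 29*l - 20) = l*(l^2 + 3*l + 2)/(l^3 - 10*l^2 + 29*l - 20)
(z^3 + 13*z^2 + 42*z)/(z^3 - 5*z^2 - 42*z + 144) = z*(z + 7)/(z^2 - 11*z + 24)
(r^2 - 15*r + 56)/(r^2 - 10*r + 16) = (r - 7)/(r - 2)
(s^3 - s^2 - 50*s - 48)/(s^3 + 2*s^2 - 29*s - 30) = (s - 8)/(s - 5)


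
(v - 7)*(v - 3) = v^2 - 10*v + 21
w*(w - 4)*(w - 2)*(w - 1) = w^4 - 7*w^3 + 14*w^2 - 8*w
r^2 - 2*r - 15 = (r - 5)*(r + 3)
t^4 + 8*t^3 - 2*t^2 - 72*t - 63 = (t - 3)*(t + 1)*(t + 3)*(t + 7)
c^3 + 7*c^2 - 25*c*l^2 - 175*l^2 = (c + 7)*(c - 5*l)*(c + 5*l)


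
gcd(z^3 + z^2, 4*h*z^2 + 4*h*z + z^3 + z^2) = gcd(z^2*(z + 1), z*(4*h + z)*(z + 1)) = z^2 + z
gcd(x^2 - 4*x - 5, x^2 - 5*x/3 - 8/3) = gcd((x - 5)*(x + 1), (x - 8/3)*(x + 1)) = x + 1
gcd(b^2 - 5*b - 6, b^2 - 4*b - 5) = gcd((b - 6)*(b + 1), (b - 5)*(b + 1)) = b + 1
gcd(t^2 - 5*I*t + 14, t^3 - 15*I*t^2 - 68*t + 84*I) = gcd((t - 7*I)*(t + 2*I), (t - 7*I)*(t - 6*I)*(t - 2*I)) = t - 7*I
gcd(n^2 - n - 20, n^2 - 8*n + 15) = n - 5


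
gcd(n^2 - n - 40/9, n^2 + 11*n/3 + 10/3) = n + 5/3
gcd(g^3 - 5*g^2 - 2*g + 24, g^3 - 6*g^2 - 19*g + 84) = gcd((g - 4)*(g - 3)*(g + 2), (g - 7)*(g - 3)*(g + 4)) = g - 3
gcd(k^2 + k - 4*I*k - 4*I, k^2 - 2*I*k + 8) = k - 4*I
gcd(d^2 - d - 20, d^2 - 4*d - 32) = d + 4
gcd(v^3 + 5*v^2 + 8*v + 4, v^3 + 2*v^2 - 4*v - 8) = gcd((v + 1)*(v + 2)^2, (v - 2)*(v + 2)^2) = v^2 + 4*v + 4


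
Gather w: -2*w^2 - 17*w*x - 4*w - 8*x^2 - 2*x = -2*w^2 + w*(-17*x - 4) - 8*x^2 - 2*x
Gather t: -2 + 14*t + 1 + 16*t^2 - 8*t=16*t^2 + 6*t - 1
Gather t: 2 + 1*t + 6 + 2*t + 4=3*t + 12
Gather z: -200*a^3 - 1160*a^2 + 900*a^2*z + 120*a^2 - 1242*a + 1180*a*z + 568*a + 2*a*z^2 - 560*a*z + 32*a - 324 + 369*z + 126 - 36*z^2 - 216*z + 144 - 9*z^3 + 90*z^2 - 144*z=-200*a^3 - 1040*a^2 - 642*a - 9*z^3 + z^2*(2*a + 54) + z*(900*a^2 + 620*a + 9) - 54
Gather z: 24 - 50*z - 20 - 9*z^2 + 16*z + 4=-9*z^2 - 34*z + 8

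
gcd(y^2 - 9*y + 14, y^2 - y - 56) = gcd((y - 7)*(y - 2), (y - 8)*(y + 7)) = 1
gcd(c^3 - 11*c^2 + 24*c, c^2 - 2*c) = c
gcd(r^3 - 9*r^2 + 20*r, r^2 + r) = r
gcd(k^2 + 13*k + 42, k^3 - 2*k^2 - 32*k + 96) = k + 6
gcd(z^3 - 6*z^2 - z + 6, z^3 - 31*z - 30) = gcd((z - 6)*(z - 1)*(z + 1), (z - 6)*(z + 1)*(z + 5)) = z^2 - 5*z - 6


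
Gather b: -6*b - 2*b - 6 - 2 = -8*b - 8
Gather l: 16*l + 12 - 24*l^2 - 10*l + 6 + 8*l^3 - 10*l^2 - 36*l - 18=8*l^3 - 34*l^2 - 30*l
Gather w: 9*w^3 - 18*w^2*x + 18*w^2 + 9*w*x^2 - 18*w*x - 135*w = 9*w^3 + w^2*(18 - 18*x) + w*(9*x^2 - 18*x - 135)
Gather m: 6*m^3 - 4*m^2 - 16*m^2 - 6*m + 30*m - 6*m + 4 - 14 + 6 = 6*m^3 - 20*m^2 + 18*m - 4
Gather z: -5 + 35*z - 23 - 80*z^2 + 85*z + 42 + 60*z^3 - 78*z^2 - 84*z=60*z^3 - 158*z^2 + 36*z + 14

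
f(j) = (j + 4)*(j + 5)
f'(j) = 2*j + 9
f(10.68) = 230.18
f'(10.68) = 30.36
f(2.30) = 45.99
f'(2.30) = 13.60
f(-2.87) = 2.41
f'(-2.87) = 3.26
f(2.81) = 53.19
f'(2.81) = 14.62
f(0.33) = 23.08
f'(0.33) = 9.66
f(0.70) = 26.79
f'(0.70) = 10.40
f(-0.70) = 14.19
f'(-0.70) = 7.60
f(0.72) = 27.00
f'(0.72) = 10.44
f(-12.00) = 56.00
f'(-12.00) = -15.00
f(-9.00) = 20.00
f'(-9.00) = -9.00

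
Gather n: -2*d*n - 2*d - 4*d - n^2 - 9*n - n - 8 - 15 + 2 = -6*d - n^2 + n*(-2*d - 10) - 21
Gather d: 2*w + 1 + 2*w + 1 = 4*w + 2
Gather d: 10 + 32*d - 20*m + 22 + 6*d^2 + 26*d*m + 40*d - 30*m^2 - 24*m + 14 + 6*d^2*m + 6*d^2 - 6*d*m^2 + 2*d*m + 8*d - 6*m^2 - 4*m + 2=d^2*(6*m + 12) + d*(-6*m^2 + 28*m + 80) - 36*m^2 - 48*m + 48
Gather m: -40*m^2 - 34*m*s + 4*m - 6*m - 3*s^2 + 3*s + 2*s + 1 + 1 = -40*m^2 + m*(-34*s - 2) - 3*s^2 + 5*s + 2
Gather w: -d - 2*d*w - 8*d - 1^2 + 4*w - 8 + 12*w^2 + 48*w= -9*d + 12*w^2 + w*(52 - 2*d) - 9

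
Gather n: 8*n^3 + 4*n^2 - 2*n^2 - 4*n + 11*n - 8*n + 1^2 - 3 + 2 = 8*n^3 + 2*n^2 - n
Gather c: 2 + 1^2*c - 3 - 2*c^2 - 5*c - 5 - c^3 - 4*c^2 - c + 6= -c^3 - 6*c^2 - 5*c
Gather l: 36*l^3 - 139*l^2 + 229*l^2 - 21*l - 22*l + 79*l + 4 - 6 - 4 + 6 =36*l^3 + 90*l^2 + 36*l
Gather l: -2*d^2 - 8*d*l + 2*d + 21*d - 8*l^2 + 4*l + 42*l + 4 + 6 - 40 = -2*d^2 + 23*d - 8*l^2 + l*(46 - 8*d) - 30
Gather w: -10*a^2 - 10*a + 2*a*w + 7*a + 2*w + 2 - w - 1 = -10*a^2 - 3*a + w*(2*a + 1) + 1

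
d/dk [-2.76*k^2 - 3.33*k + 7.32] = -5.52*k - 3.33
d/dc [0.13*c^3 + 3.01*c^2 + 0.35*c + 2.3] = 0.39*c^2 + 6.02*c + 0.35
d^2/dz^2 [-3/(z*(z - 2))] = 6*(-3*z^2 + 6*z - 4)/(z^3*(z^3 - 6*z^2 + 12*z - 8))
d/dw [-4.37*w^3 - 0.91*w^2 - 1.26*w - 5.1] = -13.11*w^2 - 1.82*w - 1.26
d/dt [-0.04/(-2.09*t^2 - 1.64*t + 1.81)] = (-0.1672*t - 0.0656)/(2.09*t^2 + 1.64*t - 1.81)^2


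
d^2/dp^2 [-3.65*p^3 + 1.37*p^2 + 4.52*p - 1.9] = 2.74 - 21.9*p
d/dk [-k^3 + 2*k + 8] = 2 - 3*k^2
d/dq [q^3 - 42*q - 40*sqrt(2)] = 3*q^2 - 42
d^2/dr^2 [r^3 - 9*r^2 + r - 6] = 6*r - 18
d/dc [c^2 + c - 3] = 2*c + 1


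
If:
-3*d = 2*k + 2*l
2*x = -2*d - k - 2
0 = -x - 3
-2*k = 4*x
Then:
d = -1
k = 6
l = -9/2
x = -3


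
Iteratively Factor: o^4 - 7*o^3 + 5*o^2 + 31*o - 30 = (o - 1)*(o^3 - 6*o^2 - o + 30) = (o - 1)*(o + 2)*(o^2 - 8*o + 15) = (o - 3)*(o - 1)*(o + 2)*(o - 5)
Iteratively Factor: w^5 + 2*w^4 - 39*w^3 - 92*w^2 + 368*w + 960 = (w - 5)*(w^4 + 7*w^3 - 4*w^2 - 112*w - 192) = (w - 5)*(w + 4)*(w^3 + 3*w^2 - 16*w - 48) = (w - 5)*(w - 4)*(w + 4)*(w^2 + 7*w + 12) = (w - 5)*(w - 4)*(w + 4)^2*(w + 3)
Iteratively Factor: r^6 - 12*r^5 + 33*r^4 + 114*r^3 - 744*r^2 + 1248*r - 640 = (r + 4)*(r^5 - 16*r^4 + 97*r^3 - 274*r^2 + 352*r - 160) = (r - 4)*(r + 4)*(r^4 - 12*r^3 + 49*r^2 - 78*r + 40) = (r - 4)^2*(r + 4)*(r^3 - 8*r^2 + 17*r - 10) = (r - 5)*(r - 4)^2*(r + 4)*(r^2 - 3*r + 2) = (r - 5)*(r - 4)^2*(r - 2)*(r + 4)*(r - 1)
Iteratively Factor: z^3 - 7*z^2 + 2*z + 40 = (z - 5)*(z^2 - 2*z - 8) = (z - 5)*(z - 4)*(z + 2)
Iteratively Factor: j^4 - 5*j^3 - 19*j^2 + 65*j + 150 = (j - 5)*(j^3 - 19*j - 30) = (j - 5)*(j + 2)*(j^2 - 2*j - 15) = (j - 5)^2*(j + 2)*(j + 3)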